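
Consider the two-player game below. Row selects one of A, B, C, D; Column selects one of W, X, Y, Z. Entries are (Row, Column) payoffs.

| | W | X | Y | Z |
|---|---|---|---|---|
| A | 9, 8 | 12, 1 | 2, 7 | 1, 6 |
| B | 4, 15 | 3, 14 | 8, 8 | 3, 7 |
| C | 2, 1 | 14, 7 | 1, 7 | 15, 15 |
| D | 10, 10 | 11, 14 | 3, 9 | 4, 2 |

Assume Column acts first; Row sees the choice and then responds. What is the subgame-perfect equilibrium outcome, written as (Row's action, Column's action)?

(C, Z)

Solve by backward induction (Column leads).
- W: Row compares 9, 4, 2, 10 and picks D; Column would get 10.
- X: Row compares 12, 3, 14, 11 and picks C; Column would get 7.
- Y: Row compares 2, 8, 1, 3 and picks B; Column would get 8.
- Z: Row compares 1, 3, 15, 4 and picks C; Column would get 15.
Maximizing over 10, 7, 8, 15, Column chooses Z. Subgame-perfect outcome: (C, Z) with payoffs (15, 15).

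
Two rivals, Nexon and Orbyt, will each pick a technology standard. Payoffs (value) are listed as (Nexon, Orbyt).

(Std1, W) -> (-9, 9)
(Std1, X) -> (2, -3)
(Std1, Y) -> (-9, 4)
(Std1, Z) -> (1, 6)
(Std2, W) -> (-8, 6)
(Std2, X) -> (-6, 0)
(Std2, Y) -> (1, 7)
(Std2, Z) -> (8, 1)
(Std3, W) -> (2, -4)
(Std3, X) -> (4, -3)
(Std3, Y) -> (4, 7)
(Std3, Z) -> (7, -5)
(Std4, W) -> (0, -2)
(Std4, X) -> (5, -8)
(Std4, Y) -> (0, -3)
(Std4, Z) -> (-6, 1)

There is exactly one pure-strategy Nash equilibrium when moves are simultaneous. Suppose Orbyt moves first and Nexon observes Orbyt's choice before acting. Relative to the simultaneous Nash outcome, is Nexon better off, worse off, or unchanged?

unchanged

Solve by backward induction (Orbyt leads).
- W → Nexon plays Std3 (best of -9, -8, 2, 0); Orbyt gets -4.
- X → Nexon plays Std4 (best of 2, -6, 4, 5); Orbyt gets -8.
- Y → Nexon plays Std3 (best of -9, 1, 4, 0); Orbyt gets 7.
- Z → Nexon plays Std2 (best of 1, 8, 7, -6); Orbyt gets 1.
Among -4, -8, 7, 1, the best is 7 at Y. Subgame-perfect outcome: (Std3, Y) with payoffs (4, 7).
Now find the simultaneous Nash equilibrium.
Nexon's best replies: W→Std3; X→Std4; Y→Std3; Z→Std2.
Orbyt's best replies: Std1→W; Std2→Y; Std3→Y; Std4→Z.
The unique mutual best reply is (Std3, Y), giving (4, 7).
Nexon earns 4 sequentially versus 4 at the Nash outcome: unchanged.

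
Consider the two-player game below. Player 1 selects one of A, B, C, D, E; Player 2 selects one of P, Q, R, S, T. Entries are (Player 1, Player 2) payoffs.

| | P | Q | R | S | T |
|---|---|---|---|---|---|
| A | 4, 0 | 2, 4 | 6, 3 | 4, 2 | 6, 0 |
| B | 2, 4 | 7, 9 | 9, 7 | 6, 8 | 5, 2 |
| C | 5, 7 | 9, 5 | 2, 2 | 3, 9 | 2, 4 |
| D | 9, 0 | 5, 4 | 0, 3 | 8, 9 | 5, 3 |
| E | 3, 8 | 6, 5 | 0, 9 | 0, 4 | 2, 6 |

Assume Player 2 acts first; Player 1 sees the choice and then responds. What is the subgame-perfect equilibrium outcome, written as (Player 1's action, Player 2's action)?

Solve by backward induction (Player 2 leads).
- P: BR = D, leader payoff 0.
- Q: BR = C, leader payoff 5.
- R: BR = B, leader payoff 7.
- S: BR = D, leader payoff 9.
- T: BR = A, leader payoff 0.
Player 2's induced payoffs are 0, 5, 7, 9, 0, so Player 2 commits to S. Subgame-perfect outcome: (D, S) with payoffs (8, 9).

(D, S)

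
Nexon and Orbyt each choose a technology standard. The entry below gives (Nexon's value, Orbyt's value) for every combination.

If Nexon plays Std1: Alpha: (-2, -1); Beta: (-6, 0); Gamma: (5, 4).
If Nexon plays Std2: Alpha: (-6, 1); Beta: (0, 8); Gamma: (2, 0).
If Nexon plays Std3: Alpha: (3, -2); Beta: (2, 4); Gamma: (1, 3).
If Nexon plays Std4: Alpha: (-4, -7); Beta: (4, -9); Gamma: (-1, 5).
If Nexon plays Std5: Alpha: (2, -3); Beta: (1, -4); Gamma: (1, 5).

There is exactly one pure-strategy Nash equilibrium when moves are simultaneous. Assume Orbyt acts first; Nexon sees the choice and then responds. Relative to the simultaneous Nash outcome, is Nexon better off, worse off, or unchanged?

Solve by backward induction (Orbyt leads).
- Alpha: BR = Std3, leader payoff -2.
- Beta: BR = Std4, leader payoff -9.
- Gamma: BR = Std1, leader payoff 4.
Orbyt's induced payoffs are -2, -9, 4, so Orbyt commits to Gamma. Subgame-perfect outcome: (Std1, Gamma) with payoffs (5, 4).
For the simultaneous game, intersect best replies.
Nexon's best replies: Alpha→Std3; Beta→Std4; Gamma→Std1.
Orbyt's best replies: Std1→Gamma; Std2→Beta; Std3→Beta; Std4→Gamma; Std5→Gamma.
Only (Std1, Gamma) has each player best-responding; Nash payoffs (5, 4).
Nexon earns 5 sequentially versus 5 at the Nash outcome: unchanged.

unchanged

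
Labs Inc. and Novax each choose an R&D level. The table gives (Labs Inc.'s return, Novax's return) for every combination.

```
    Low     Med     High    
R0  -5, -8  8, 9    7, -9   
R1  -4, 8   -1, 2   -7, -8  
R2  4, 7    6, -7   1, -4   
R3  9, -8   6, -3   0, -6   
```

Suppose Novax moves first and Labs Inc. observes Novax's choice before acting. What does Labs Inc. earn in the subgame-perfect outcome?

Labs Inc. best-responds to each possible Novax move:
- Low: Labs Inc. compares -5, -4, 4, 9 and picks R3; Novax would get -8.
- Med: Labs Inc. compares 8, -1, 6, 6 and picks R0; Novax would get 9.
- High: Labs Inc. compares 7, -7, 1, 0 and picks R0; Novax would get -9.
Novax's induced payoffs are -8, 9, -9, so Novax commits to Med. Subgame-perfect outcome: (R0, Med) with payoffs (8, 9).

8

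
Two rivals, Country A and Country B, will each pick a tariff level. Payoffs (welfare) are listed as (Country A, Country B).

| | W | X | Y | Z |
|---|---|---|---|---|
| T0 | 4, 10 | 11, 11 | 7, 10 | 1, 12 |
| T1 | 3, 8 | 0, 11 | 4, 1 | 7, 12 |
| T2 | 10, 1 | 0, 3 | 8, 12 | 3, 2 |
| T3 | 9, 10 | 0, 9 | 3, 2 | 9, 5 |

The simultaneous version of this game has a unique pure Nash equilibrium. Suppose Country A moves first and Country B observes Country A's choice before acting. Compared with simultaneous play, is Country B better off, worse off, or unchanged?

worse off

Backward induction with Country A moving first.
- T0 → Country B plays Z (best of 10, 11, 10, 12); Country A gets 1.
- T1 → Country B plays Z (best of 8, 11, 1, 12); Country A gets 7.
- T2 → Country B plays Y (best of 1, 3, 12, 2); Country A gets 8.
- T3 → Country B plays W (best of 10, 9, 2, 5); Country A gets 9.
Maximizing over 1, 7, 8, 9, Country A chooses T3. Subgame-perfect outcome: (T3, W) with payoffs (9, 10).
For the simultaneous game, intersect best replies.
Country A's best replies: W→T2; X→T0; Y→T2; Z→T3.
Country B's best replies: T0→Z; T1→Z; T2→Y; T3→W.
Only (T2, Y) has each player best-responding; Nash payoffs (8, 12).
Country B earns 10 sequentially versus 12 at the Nash outcome: worse off.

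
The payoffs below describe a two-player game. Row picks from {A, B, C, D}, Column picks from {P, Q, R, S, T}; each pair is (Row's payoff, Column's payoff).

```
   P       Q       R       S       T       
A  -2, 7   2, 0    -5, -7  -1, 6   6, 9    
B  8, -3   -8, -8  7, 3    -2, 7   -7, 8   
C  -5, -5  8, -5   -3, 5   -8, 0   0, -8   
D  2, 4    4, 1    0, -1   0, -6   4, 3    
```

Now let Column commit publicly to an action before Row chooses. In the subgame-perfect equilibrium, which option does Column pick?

T

Row best-responds to each possible Column move:
- P: BR = B, leader payoff -3.
- Q: BR = C, leader payoff -5.
- R: BR = B, leader payoff 3.
- S: BR = D, leader payoff -6.
- T: BR = A, leader payoff 9.
Maximizing over -3, -5, 3, -6, 9, Column chooses T. Subgame-perfect outcome: (A, T) with payoffs (6, 9).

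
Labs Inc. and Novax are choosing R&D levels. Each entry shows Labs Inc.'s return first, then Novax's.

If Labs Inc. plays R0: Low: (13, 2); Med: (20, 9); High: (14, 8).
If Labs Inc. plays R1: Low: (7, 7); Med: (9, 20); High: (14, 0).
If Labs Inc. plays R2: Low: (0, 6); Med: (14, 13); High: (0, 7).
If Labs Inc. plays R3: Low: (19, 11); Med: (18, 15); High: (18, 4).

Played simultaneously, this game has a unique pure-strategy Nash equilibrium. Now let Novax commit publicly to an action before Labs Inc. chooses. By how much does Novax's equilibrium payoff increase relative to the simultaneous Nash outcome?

Work backward from Labs Inc.'s decision.
- Low: Labs Inc. compares 13, 7, 0, 19 and picks R3; Novax would get 11.
- Med: Labs Inc. compares 20, 9, 14, 18 and picks R0; Novax would get 9.
- High: Labs Inc. compares 14, 14, 0, 18 and picks R3; Novax would get 4.
Novax's induced payoffs are 11, 9, 4, so Novax commits to Low. Subgame-perfect outcome: (R3, Low) with payoffs (19, 11).
Under simultaneous play:
Labs Inc.'s best replies: Low→R3; Med→R0; High→R3.
Novax's best replies: R0→Med; R1→Med; R2→Med; R3→Med.
The unique mutual best reply is (R0, Med), giving (20, 9).
Novax's commitment gain: 11 − 9 = 2.

2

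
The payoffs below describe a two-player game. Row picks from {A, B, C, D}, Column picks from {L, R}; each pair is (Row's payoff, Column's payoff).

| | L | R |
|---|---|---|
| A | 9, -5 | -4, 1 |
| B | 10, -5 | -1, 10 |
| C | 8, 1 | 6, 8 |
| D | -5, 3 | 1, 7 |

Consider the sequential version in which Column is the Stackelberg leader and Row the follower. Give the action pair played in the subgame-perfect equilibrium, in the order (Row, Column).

Backward induction with Column moving first.
- L → Row plays B (best of 9, 10, 8, -5); Column gets -5.
- R → Row plays C (best of -4, -1, 6, 1); Column gets 8.
Maximizing over -5, 8, Column chooses R. Subgame-perfect outcome: (C, R) with payoffs (6, 8).

(C, R)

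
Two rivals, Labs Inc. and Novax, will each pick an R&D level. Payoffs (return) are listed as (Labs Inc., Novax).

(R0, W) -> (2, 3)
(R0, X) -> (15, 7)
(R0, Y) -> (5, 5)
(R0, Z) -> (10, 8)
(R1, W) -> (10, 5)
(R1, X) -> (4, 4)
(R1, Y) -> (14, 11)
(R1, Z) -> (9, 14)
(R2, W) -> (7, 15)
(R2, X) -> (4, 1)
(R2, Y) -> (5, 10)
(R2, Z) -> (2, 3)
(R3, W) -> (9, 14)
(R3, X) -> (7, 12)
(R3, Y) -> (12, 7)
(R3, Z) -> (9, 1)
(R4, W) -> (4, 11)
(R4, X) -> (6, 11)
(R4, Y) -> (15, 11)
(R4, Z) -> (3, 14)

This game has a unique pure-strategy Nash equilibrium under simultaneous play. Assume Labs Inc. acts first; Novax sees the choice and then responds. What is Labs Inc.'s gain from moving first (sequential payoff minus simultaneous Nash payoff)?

Solve by backward induction (Labs Inc. leads).
- R0: Novax compares 3, 7, 5, 8 and picks Z; Labs Inc. would get 10.
- R1: Novax compares 5, 4, 11, 14 and picks Z; Labs Inc. would get 9.
- R2: Novax compares 15, 1, 10, 3 and picks W; Labs Inc. would get 7.
- R3: Novax compares 14, 12, 7, 1 and picks W; Labs Inc. would get 9.
- R4: Novax compares 11, 11, 11, 14 and picks Z; Labs Inc. would get 3.
Labs Inc.'s induced payoffs are 10, 9, 7, 9, 3, so Labs Inc. commits to R0. Subgame-perfect outcome: (R0, Z) with payoffs (10, 8).
For the simultaneous game, intersect best replies.
Labs Inc.'s best replies: W→R1; X→R0; Y→R4; Z→R0.
Novax's best replies: R0→Z; R1→Z; R2→W; R3→W; R4→Z.
The unique mutual best reply is (R0, Z), giving (10, 8).
Labs Inc.'s commitment gain: 10 − 10 = 0.

0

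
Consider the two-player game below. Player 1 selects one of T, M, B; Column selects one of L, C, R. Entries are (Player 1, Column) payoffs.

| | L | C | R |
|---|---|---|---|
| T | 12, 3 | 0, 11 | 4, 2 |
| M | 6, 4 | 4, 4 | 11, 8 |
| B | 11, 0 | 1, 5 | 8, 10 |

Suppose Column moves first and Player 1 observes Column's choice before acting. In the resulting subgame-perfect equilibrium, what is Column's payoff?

Solve by backward induction (Column leads).
- L → Player 1 plays T (best of 12, 6, 11); Column gets 3.
- C → Player 1 plays M (best of 0, 4, 1); Column gets 4.
- R → Player 1 plays M (best of 4, 11, 8); Column gets 8.
Column's induced payoffs are 3, 4, 8, so Column commits to R. Subgame-perfect outcome: (M, R) with payoffs (11, 8).

8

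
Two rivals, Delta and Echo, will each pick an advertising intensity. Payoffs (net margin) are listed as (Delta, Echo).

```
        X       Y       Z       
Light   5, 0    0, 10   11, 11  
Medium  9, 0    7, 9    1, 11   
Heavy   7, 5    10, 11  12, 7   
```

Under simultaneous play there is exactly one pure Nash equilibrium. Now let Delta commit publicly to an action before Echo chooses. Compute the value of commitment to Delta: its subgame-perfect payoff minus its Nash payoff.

1

Echo best-responds to each possible Delta move:
- Light → Echo plays Z (best of 0, 10, 11); Delta gets 11.
- Medium → Echo plays Z (best of 0, 9, 11); Delta gets 1.
- Heavy → Echo plays Y (best of 5, 11, 7); Delta gets 10.
Delta's induced payoffs are 11, 1, 10, so Delta commits to Light. Subgame-perfect outcome: (Light, Z) with payoffs (11, 11).
Now find the simultaneous Nash equilibrium.
Delta's best replies: X→Medium; Y→Heavy; Z→Heavy.
Echo's best replies: Light→Z; Medium→Z; Heavy→Y.
The unique mutual best reply is (Heavy, Y), giving (10, 11).
Delta's commitment gain: 11 − 10 = 1.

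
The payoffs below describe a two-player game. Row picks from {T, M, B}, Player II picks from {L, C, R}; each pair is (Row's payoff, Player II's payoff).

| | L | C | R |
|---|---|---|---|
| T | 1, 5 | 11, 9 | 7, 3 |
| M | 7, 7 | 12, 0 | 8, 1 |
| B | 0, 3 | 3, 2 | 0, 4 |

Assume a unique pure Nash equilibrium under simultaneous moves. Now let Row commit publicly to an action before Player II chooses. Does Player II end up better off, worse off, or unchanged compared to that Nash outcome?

Solve by backward induction (Row leads).
- T: Player II compares 5, 9, 3 and picks C; Row would get 11.
- M: Player II compares 7, 0, 1 and picks L; Row would get 7.
- B: Player II compares 3, 2, 4 and picks R; Row would get 0.
Among 11, 7, 0, the best is 11 at T. Subgame-perfect outcome: (T, C) with payoffs (11, 9).
Now find the simultaneous Nash equilibrium.
Row's best replies: L→M; C→M; R→M.
Player II's best replies: T→C; M→L; B→R.
The unique mutual best reply is (M, L), giving (7, 7).
Player II earns 9 sequentially versus 7 at the Nash outcome: better off.

better off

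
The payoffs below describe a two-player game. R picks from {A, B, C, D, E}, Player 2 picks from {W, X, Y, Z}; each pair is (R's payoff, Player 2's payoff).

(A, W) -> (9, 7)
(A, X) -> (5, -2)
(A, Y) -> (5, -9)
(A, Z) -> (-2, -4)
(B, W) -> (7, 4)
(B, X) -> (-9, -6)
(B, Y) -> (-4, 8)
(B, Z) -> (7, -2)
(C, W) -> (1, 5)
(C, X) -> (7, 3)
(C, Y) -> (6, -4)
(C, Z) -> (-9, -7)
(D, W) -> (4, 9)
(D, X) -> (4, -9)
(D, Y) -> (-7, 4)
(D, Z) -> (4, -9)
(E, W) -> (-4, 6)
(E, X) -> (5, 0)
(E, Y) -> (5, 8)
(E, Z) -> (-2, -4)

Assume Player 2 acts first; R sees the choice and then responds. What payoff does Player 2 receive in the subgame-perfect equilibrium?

7

Solve by backward induction (Player 2 leads).
- W: BR = A, leader payoff 7.
- X: BR = C, leader payoff 3.
- Y: BR = C, leader payoff -4.
- Z: BR = B, leader payoff -2.
Among 7, 3, -4, -2, the best is 7 at W. Subgame-perfect outcome: (A, W) with payoffs (9, 7).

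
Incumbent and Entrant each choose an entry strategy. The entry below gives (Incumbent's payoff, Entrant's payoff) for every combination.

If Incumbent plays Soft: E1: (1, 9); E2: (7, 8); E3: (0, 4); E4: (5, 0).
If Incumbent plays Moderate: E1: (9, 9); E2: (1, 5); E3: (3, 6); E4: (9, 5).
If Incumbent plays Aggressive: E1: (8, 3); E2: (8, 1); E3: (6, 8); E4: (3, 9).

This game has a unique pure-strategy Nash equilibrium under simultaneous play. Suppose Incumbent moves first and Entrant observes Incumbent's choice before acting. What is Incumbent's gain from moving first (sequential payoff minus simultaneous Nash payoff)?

0

Work backward from Entrant's decision.
- Soft: BR = E1, leader payoff 1.
- Moderate: BR = E1, leader payoff 9.
- Aggressive: BR = E4, leader payoff 3.
Among 1, 9, 3, the best is 9 at Moderate. Subgame-perfect outcome: (Moderate, E1) with payoffs (9, 9).
For the simultaneous game, intersect best replies.
Incumbent's best replies: E1→Moderate; E2→Aggressive; E3→Aggressive; E4→Moderate.
Entrant's best replies: Soft→E1; Moderate→E1; Aggressive→E4.
The unique mutual best reply is (Moderate, E1), giving (9, 9).
Incumbent's commitment gain: 9 − 9 = 0.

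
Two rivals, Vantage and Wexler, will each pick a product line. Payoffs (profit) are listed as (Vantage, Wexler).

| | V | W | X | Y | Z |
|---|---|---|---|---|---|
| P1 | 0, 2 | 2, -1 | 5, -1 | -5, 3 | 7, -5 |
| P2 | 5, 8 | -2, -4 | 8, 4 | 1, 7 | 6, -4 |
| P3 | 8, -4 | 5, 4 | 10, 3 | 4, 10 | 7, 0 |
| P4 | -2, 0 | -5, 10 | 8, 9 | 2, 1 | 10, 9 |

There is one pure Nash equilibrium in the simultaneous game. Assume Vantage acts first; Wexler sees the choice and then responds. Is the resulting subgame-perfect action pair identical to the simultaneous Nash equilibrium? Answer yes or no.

no

Wexler best-responds to each possible Vantage move:
- P1: BR = Y, leader payoff -5.
- P2: BR = V, leader payoff 5.
- P3: BR = Y, leader payoff 4.
- P4: BR = W, leader payoff -5.
Among -5, 5, 4, -5, the best is 5 at P2. Subgame-perfect outcome: (P2, V) with payoffs (5, 8).
Under simultaneous play:
Vantage's best replies: V→P3; W→P3; X→P3; Y→P3; Z→P4.
Wexler's best replies: P1→Y; P2→V; P3→Y; P4→W.
Only (P3, Y) has each player best-responding; Nash payoffs (4, 10).
Sequential outcome (P2, V) differs from the Nash profile (P3, Y).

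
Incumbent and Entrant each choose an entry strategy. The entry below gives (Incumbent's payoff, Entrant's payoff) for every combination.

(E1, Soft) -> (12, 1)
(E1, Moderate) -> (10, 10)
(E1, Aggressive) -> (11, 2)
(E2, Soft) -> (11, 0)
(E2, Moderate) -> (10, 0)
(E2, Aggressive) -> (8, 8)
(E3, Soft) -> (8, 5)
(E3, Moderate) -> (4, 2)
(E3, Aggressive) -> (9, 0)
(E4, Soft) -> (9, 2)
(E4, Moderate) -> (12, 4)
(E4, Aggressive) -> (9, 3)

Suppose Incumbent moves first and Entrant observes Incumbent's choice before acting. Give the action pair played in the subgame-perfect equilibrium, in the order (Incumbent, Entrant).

(E4, Moderate)

Entrant best-responds to each possible Incumbent move:
- E1: BR = Moderate, leader payoff 10.
- E2: BR = Aggressive, leader payoff 8.
- E3: BR = Soft, leader payoff 8.
- E4: BR = Moderate, leader payoff 12.
Incumbent's induced payoffs are 10, 8, 8, 12, so Incumbent commits to E4. Subgame-perfect outcome: (E4, Moderate) with payoffs (12, 4).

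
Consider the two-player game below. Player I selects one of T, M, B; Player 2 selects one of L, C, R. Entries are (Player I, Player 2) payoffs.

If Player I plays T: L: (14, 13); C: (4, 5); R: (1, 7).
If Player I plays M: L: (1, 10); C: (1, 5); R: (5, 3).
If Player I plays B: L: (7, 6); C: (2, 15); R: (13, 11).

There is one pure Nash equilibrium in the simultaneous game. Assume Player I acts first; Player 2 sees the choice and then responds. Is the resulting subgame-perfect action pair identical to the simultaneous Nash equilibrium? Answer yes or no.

Backward induction with Player I moving first.
- T → Player 2 plays L (best of 13, 5, 7); Player I gets 14.
- M → Player 2 plays L (best of 10, 5, 3); Player I gets 1.
- B → Player 2 plays C (best of 6, 15, 11); Player I gets 2.
Player I's induced payoffs are 14, 1, 2, so Player I commits to T. Subgame-perfect outcome: (T, L) with payoffs (14, 13).
Under simultaneous play:
Player I's best replies: L→T; C→T; R→B.
Player 2's best replies: T→L; M→L; B→C.
Only (T, L) has each player best-responding; Nash payoffs (14, 13).
Sequential outcome (T, L) coincides with the Nash profile (T, L).

yes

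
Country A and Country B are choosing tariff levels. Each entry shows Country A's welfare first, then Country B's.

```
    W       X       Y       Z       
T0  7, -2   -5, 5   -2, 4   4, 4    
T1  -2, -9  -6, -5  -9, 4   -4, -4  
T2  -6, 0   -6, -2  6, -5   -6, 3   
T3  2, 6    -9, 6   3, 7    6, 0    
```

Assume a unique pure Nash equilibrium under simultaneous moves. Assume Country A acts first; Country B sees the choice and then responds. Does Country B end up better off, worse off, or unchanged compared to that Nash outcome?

Backward induction with Country A moving first.
- T0: BR = X, leader payoff -5.
- T1: BR = Y, leader payoff -9.
- T2: BR = Z, leader payoff -6.
- T3: BR = Y, leader payoff 3.
Among -5, -9, -6, 3, the best is 3 at T3. Subgame-perfect outcome: (T3, Y) with payoffs (3, 7).
For the simultaneous game, intersect best replies.
Country A's best replies: W→T0; X→T0; Y→T2; Z→T3.
Country B's best replies: T0→X; T1→Y; T2→Z; T3→Y.
Only (T0, X) has each player best-responding; Nash payoffs (-5, 5).
Country B earns 7 sequentially versus 5 at the Nash outcome: better off.

better off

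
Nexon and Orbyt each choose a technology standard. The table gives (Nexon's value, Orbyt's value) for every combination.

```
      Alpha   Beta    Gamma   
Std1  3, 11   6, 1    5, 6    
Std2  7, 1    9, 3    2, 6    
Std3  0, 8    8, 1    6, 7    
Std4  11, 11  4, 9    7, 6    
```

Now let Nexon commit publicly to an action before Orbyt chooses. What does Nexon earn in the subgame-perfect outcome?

Orbyt best-responds to each possible Nexon move:
- Std1 → Orbyt plays Alpha (best of 11, 1, 6); Nexon gets 3.
- Std2 → Orbyt plays Gamma (best of 1, 3, 6); Nexon gets 2.
- Std3 → Orbyt plays Alpha (best of 8, 1, 7); Nexon gets 0.
- Std4 → Orbyt plays Alpha (best of 11, 9, 6); Nexon gets 11.
Among 3, 2, 0, 11, the best is 11 at Std4. Subgame-perfect outcome: (Std4, Alpha) with payoffs (11, 11).

11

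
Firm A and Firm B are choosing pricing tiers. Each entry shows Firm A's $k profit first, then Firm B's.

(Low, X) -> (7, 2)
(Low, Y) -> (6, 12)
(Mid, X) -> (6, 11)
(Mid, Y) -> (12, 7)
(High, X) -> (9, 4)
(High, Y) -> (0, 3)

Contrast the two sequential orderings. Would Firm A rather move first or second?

If Firm A leads: Firm B's best replies are Low→Y, Mid→X, High→X; Firm A's induced payoffs 6, 6, 9; outcome (High, X), payoffs (9, 4).
If Firm B leads: Firm A's best replies are X→High, Y→Mid; Firm B's induced payoffs 4, 7; outcome (Mid, Y), payoffs (12, 7).
Firm A gets 9 moving first and 12 moving second, so Firm A prefers to move second.

second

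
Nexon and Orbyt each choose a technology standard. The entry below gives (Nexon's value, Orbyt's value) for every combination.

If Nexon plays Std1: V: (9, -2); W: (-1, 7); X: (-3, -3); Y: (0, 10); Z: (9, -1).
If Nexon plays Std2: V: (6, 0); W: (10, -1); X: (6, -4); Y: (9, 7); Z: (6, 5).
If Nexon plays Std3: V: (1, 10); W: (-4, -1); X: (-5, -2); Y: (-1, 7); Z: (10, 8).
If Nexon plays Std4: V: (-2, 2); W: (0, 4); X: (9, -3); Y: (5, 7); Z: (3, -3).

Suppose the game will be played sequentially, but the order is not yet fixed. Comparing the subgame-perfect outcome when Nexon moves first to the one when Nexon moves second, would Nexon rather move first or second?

If Nexon leads: Orbyt's best replies are Std1→Y, Std2→Y, Std3→V, Std4→Y; Nexon's induced payoffs 0, 9, 1, 5; outcome (Std2, Y), payoffs (9, 7).
If Orbyt leads: Nexon's best replies are V→Std1, W→Std2, X→Std4, Y→Std2, Z→Std3; Orbyt's induced payoffs -2, -1, -3, 7, 8; outcome (Std3, Z), payoffs (10, 8).
Nexon gets 9 moving first and 10 moving second, so Nexon prefers to move second.

second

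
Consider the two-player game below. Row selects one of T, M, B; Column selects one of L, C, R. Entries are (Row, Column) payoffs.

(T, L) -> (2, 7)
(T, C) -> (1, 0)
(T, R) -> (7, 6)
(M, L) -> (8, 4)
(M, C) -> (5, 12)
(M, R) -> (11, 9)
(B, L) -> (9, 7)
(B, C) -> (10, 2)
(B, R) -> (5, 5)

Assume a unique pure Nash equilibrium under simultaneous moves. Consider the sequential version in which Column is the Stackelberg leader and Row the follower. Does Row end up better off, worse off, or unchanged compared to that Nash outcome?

better off

Backward induction with Column moving first.
- L: Row compares 2, 8, 9 and picks B; Column would get 7.
- C: Row compares 1, 5, 10 and picks B; Column would get 2.
- R: Row compares 7, 11, 5 and picks M; Column would get 9.
Maximizing over 7, 2, 9, Column chooses R. Subgame-perfect outcome: (M, R) with payoffs (11, 9).
Under simultaneous play:
Row's best replies: L→B; C→B; R→M.
Column's best replies: T→L; M→C; B→L.
Only (B, L) has each player best-responding; Nash payoffs (9, 7).
Row earns 11 sequentially versus 9 at the Nash outcome: better off.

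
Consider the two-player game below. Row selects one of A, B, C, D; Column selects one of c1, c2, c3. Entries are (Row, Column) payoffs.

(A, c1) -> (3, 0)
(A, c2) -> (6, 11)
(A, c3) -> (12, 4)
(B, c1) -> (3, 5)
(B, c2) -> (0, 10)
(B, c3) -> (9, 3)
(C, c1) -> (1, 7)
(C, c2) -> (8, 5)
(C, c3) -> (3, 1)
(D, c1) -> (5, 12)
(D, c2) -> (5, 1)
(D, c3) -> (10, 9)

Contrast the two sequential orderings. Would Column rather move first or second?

If Row leads: Column's best replies are A→c2, B→c2, C→c1, D→c1; Row's induced payoffs 6, 0, 1, 5; outcome (A, c2), payoffs (6, 11).
If Column leads: Row's best replies are c1→D, c2→C, c3→A; Column's induced payoffs 12, 5, 4; outcome (D, c1), payoffs (5, 12).
Column gets 12 moving first and 11 moving second, so Column prefers to move first.

first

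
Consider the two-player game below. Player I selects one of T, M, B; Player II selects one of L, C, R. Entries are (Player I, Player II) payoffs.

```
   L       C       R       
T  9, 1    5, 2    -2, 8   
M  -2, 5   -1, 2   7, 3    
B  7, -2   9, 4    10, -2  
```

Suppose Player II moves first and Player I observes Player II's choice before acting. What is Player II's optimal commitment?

C

Player I best-responds to each possible Player II move:
- L: BR = T, leader payoff 1.
- C: BR = B, leader payoff 4.
- R: BR = B, leader payoff -2.
Maximizing over 1, 4, -2, Player II chooses C. Subgame-perfect outcome: (B, C) with payoffs (9, 4).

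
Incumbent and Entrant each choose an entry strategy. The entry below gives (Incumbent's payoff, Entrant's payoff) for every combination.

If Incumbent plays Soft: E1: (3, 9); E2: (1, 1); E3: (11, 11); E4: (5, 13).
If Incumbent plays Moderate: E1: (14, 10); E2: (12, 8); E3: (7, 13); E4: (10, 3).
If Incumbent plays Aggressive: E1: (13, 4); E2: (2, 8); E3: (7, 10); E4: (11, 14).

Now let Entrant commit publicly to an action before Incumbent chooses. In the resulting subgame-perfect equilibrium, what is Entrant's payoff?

Incumbent best-responds to each possible Entrant move:
- E1: BR = Moderate, leader payoff 10.
- E2: BR = Moderate, leader payoff 8.
- E3: BR = Soft, leader payoff 11.
- E4: BR = Aggressive, leader payoff 14.
Maximizing over 10, 8, 11, 14, Entrant chooses E4. Subgame-perfect outcome: (Aggressive, E4) with payoffs (11, 14).

14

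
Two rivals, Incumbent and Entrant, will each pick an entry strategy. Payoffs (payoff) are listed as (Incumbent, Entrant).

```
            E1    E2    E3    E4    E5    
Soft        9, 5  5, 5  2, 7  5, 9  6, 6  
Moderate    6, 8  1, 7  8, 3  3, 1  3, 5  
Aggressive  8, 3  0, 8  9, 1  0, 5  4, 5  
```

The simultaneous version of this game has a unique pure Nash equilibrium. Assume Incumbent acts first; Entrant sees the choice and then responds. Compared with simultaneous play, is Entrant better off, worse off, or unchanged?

Entrant best-responds to each possible Incumbent move:
- Soft: Entrant compares 5, 5, 7, 9, 6 and picks E4; Incumbent would get 5.
- Moderate: Entrant compares 8, 7, 3, 1, 5 and picks E1; Incumbent would get 6.
- Aggressive: Entrant compares 3, 8, 1, 5, 5 and picks E2; Incumbent would get 0.
Maximizing over 5, 6, 0, Incumbent chooses Moderate. Subgame-perfect outcome: (Moderate, E1) with payoffs (6, 8).
Under simultaneous play:
Incumbent's best replies: E1→Soft; E2→Soft; E3→Aggressive; E4→Soft; E5→Soft.
Entrant's best replies: Soft→E4; Moderate→E1; Aggressive→E2.
The unique mutual best reply is (Soft, E4), giving (5, 9).
Entrant earns 8 sequentially versus 9 at the Nash outcome: worse off.

worse off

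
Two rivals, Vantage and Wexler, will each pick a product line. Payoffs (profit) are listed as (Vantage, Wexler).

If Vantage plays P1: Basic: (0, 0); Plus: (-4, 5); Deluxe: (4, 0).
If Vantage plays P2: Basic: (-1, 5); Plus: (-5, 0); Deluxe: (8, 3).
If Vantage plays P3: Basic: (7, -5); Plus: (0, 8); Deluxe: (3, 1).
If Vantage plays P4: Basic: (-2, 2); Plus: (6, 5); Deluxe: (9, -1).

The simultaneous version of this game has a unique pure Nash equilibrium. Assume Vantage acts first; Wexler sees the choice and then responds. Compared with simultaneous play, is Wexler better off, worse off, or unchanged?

unchanged

Wexler best-responds to each possible Vantage move:
- P1: Wexler compares 0, 5, 0 and picks Plus; Vantage would get -4.
- P2: Wexler compares 5, 0, 3 and picks Basic; Vantage would get -1.
- P3: Wexler compares -5, 8, 1 and picks Plus; Vantage would get 0.
- P4: Wexler compares 2, 5, -1 and picks Plus; Vantage would get 6.
Vantage's induced payoffs are -4, -1, 0, 6, so Vantage commits to P4. Subgame-perfect outcome: (P4, Plus) with payoffs (6, 5).
Now find the simultaneous Nash equilibrium.
Vantage's best replies: Basic→P3; Plus→P4; Deluxe→P4.
Wexler's best replies: P1→Plus; P2→Basic; P3→Plus; P4→Plus.
The unique mutual best reply is (P4, Plus), giving (6, 5).
Wexler earns 5 sequentially versus 5 at the Nash outcome: unchanged.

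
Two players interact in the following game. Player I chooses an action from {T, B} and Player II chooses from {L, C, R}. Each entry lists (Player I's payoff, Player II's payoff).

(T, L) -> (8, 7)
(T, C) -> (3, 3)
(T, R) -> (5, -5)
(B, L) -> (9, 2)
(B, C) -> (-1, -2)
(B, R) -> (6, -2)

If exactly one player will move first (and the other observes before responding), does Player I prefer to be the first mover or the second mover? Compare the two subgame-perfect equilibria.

If Player I leads: Player II's best replies are T→L, B→L; Player I's induced payoffs 8, 9; outcome (B, L), payoffs (9, 2).
If Player II leads: Player I's best replies are L→B, C→T, R→B; Player II's induced payoffs 2, 3, -2; outcome (T, C), payoffs (3, 3).
Player I gets 9 moving first and 3 moving second, so Player I prefers to move first.

first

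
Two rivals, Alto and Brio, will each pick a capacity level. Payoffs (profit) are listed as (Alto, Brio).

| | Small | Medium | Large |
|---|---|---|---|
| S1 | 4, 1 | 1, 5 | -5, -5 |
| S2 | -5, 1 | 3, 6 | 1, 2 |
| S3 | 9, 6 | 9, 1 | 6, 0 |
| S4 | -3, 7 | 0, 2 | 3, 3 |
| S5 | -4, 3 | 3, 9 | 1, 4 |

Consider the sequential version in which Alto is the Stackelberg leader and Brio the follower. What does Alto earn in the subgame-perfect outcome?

9

Brio best-responds to each possible Alto move:
- S1 → Brio plays Medium (best of 1, 5, -5); Alto gets 1.
- S2 → Brio plays Medium (best of 1, 6, 2); Alto gets 3.
- S3 → Brio plays Small (best of 6, 1, 0); Alto gets 9.
- S4 → Brio plays Small (best of 7, 2, 3); Alto gets -3.
- S5 → Brio plays Medium (best of 3, 9, 4); Alto gets 3.
Maximizing over 1, 3, 9, -3, 3, Alto chooses S3. Subgame-perfect outcome: (S3, Small) with payoffs (9, 6).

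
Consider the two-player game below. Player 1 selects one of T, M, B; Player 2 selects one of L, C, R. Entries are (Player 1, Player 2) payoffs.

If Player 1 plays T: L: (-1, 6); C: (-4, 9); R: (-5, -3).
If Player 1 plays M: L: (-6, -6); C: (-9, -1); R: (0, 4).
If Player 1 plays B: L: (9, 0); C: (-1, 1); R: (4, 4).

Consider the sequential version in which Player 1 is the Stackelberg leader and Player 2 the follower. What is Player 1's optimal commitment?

B

Work backward from Player 2's decision.
- T: BR = C, leader payoff -4.
- M: BR = R, leader payoff 0.
- B: BR = R, leader payoff 4.
Among -4, 0, 4, the best is 4 at B. Subgame-perfect outcome: (B, R) with payoffs (4, 4).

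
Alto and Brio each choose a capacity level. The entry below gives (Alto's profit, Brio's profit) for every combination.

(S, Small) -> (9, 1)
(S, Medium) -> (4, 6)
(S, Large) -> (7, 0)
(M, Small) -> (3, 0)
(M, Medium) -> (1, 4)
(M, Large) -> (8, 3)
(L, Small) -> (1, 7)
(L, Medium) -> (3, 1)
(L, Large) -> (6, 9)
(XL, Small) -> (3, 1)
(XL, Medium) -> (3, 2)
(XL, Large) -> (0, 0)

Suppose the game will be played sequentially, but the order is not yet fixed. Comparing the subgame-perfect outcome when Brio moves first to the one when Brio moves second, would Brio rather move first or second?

If Alto leads: Brio's best replies are S→Medium, M→Medium, L→Large, XL→Medium; Alto's induced payoffs 4, 1, 6, 3; outcome (L, Large), payoffs (6, 9).
If Brio leads: Alto's best replies are Small→S, Medium→S, Large→M; Brio's induced payoffs 1, 6, 3; outcome (S, Medium), payoffs (4, 6).
Brio gets 6 moving first and 9 moving second, so Brio prefers to move second.

second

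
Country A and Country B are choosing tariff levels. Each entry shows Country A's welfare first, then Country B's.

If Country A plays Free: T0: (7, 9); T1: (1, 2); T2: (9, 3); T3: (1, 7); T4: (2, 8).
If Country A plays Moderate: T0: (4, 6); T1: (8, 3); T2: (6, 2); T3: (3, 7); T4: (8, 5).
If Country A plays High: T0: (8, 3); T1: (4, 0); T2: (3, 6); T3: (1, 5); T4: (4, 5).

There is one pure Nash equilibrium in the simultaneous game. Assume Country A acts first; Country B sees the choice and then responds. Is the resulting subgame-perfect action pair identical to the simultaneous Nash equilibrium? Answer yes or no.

no

Backward induction with Country A moving first.
- Free: Country B compares 9, 2, 3, 7, 8 and picks T0; Country A would get 7.
- Moderate: Country B compares 6, 3, 2, 7, 5 and picks T3; Country A would get 3.
- High: Country B compares 3, 0, 6, 5, 5 and picks T2; Country A would get 3.
Maximizing over 7, 3, 3, Country A chooses Free. Subgame-perfect outcome: (Free, T0) with payoffs (7, 9).
Now find the simultaneous Nash equilibrium.
Country A's best replies: T0→High; T1→Moderate; T2→Free; T3→Moderate; T4→Moderate.
Country B's best replies: Free→T0; Moderate→T3; High→T2.
The unique mutual best reply is (Moderate, T3), giving (3, 7).
Sequential outcome (Free, T0) differs from the Nash profile (Moderate, T3).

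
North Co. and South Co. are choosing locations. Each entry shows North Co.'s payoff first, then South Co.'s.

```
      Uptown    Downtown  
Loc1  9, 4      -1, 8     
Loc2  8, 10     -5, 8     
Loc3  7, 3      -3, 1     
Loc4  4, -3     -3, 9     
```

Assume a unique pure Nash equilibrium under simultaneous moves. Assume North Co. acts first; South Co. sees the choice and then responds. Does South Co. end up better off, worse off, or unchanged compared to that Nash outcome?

better off

Backward induction with North Co. moving first.
- Loc1 → South Co. plays Downtown (best of 4, 8); North Co. gets -1.
- Loc2 → South Co. plays Uptown (best of 10, 8); North Co. gets 8.
- Loc3 → South Co. plays Uptown (best of 3, 1); North Co. gets 7.
- Loc4 → South Co. plays Downtown (best of -3, 9); North Co. gets -3.
Among -1, 8, 7, -3, the best is 8 at Loc2. Subgame-perfect outcome: (Loc2, Uptown) with payoffs (8, 10).
Now find the simultaneous Nash equilibrium.
North Co.'s best replies: Uptown→Loc1; Downtown→Loc1.
South Co.'s best replies: Loc1→Downtown; Loc2→Uptown; Loc3→Uptown; Loc4→Downtown.
Only (Loc1, Downtown) has each player best-responding; Nash payoffs (-1, 8).
South Co. earns 10 sequentially versus 8 at the Nash outcome: better off.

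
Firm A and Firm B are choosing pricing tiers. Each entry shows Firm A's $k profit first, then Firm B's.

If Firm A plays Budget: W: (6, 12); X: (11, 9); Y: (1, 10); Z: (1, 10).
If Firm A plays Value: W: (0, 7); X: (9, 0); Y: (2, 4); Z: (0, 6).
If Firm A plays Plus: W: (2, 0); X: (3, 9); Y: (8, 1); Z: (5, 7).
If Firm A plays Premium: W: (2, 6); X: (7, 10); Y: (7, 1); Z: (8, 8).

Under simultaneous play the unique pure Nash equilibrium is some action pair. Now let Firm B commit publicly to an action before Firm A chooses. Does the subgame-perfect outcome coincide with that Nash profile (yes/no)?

yes

Work backward from Firm A's decision.
- W: Firm A compares 6, 0, 2, 2 and picks Budget; Firm B would get 12.
- X: Firm A compares 11, 9, 3, 7 and picks Budget; Firm B would get 9.
- Y: Firm A compares 1, 2, 8, 7 and picks Plus; Firm B would get 1.
- Z: Firm A compares 1, 0, 5, 8 and picks Premium; Firm B would get 8.
Maximizing over 12, 9, 1, 8, Firm B chooses W. Subgame-perfect outcome: (Budget, W) with payoffs (6, 12).
Now find the simultaneous Nash equilibrium.
Firm A's best replies: W→Budget; X→Budget; Y→Plus; Z→Premium.
Firm B's best replies: Budget→W; Value→W; Plus→X; Premium→X.
Only (Budget, W) has each player best-responding; Nash payoffs (6, 12).
Sequential outcome (Budget, W) coincides with the Nash profile (Budget, W).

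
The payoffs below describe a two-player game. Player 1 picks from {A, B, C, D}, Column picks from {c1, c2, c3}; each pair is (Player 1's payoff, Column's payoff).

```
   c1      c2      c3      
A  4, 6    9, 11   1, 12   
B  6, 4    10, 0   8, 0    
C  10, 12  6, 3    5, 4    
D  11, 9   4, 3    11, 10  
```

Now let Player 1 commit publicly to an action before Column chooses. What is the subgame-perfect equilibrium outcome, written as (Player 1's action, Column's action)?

Backward induction with Player 1 moving first.
- A: Column compares 6, 11, 12 and picks c3; Player 1 would get 1.
- B: Column compares 4, 0, 0 and picks c1; Player 1 would get 6.
- C: Column compares 12, 3, 4 and picks c1; Player 1 would get 10.
- D: Column compares 9, 3, 10 and picks c3; Player 1 would get 11.
Player 1's induced payoffs are 1, 6, 10, 11, so Player 1 commits to D. Subgame-perfect outcome: (D, c3) with payoffs (11, 10).

(D, c3)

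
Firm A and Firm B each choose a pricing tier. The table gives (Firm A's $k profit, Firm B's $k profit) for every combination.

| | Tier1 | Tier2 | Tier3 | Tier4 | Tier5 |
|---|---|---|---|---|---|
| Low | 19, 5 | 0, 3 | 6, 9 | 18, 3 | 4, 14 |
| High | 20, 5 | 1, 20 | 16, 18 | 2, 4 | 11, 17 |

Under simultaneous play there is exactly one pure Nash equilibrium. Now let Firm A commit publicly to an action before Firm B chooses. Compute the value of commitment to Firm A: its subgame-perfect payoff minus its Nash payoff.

3

Solve by backward induction (Firm A leads).
- Low: Firm B compares 5, 3, 9, 3, 14 and picks Tier5; Firm A would get 4.
- High: Firm B compares 5, 20, 18, 4, 17 and picks Tier2; Firm A would get 1.
Among 4, 1, the best is 4 at Low. Subgame-perfect outcome: (Low, Tier5) with payoffs (4, 14).
Now find the simultaneous Nash equilibrium.
Firm A's best replies: Tier1→High; Tier2→High; Tier3→High; Tier4→Low; Tier5→High.
Firm B's best replies: Low→Tier5; High→Tier2.
Only (High, Tier2) has each player best-responding; Nash payoffs (1, 20).
Firm A's commitment gain: 4 − 1 = 3.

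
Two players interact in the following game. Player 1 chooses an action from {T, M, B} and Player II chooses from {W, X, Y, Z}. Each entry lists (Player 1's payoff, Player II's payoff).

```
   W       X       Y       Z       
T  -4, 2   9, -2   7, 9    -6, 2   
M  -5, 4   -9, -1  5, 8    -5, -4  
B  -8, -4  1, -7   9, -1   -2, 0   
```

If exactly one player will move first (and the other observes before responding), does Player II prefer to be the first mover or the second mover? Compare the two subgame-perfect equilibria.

If Player 1 leads: Player II's best replies are T→Y, M→Y, B→Z; Player 1's induced payoffs 7, 5, -2; outcome (T, Y), payoffs (7, 9).
If Player II leads: Player 1's best replies are W→T, X→T, Y→B, Z→B; Player II's induced payoffs 2, -2, -1, 0; outcome (T, W), payoffs (-4, 2).
Player II gets 2 moving first and 9 moving second, so Player II prefers to move second.

second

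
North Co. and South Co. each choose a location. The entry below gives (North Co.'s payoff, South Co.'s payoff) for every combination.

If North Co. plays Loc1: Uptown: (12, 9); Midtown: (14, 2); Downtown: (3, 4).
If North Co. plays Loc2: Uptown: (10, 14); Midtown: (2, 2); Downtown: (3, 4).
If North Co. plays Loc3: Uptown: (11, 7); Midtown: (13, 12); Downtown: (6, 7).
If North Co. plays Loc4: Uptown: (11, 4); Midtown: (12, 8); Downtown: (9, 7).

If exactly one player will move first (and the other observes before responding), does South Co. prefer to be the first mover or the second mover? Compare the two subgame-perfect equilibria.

If North Co. leads: South Co.'s best replies are Loc1→Uptown, Loc2→Uptown, Loc3→Midtown, Loc4→Midtown; North Co.'s induced payoffs 12, 10, 13, 12; outcome (Loc3, Midtown), payoffs (13, 12).
If South Co. leads: North Co.'s best replies are Uptown→Loc1, Midtown→Loc1, Downtown→Loc4; South Co.'s induced payoffs 9, 2, 7; outcome (Loc1, Uptown), payoffs (12, 9).
South Co. gets 9 moving first and 12 moving second, so South Co. prefers to move second.

second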